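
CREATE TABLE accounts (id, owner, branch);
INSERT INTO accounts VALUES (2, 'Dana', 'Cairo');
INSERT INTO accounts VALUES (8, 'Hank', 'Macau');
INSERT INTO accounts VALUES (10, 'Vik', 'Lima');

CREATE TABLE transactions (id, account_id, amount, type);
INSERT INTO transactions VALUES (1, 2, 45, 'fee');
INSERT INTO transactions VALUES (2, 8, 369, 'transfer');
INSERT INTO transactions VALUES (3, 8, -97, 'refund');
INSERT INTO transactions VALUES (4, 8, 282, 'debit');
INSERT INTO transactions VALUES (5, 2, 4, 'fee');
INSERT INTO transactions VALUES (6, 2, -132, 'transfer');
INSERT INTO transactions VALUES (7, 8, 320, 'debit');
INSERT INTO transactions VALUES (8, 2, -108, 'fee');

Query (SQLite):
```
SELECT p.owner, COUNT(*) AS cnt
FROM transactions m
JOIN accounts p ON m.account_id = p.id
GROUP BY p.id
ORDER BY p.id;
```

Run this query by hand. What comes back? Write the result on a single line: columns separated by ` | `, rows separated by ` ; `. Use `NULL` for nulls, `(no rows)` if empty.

Join each transactions row to its accounts via account_id.
Group joined rows by accounts.id; compute COUNT(*) per group.
  2: ids {1, 5, 6, 8} → COUNT(*)=4
  8: ids {2, 3, 4, 7} → COUNT(*)=4

Dana | 4 ; Hank | 4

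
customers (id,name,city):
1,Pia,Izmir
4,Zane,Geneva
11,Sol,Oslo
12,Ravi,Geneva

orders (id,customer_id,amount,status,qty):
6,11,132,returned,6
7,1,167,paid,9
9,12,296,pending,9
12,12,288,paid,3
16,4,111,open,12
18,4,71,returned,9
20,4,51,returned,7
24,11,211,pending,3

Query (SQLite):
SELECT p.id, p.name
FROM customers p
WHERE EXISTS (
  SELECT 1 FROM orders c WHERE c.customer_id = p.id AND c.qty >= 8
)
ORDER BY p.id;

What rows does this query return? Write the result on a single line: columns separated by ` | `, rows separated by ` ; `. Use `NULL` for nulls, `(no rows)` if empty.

1 | Pia ; 4 | Zane ; 12 | Ravi

For each customers row, check whether any orders with matching customer_id has qty >= 8.
Keep rows where that is true.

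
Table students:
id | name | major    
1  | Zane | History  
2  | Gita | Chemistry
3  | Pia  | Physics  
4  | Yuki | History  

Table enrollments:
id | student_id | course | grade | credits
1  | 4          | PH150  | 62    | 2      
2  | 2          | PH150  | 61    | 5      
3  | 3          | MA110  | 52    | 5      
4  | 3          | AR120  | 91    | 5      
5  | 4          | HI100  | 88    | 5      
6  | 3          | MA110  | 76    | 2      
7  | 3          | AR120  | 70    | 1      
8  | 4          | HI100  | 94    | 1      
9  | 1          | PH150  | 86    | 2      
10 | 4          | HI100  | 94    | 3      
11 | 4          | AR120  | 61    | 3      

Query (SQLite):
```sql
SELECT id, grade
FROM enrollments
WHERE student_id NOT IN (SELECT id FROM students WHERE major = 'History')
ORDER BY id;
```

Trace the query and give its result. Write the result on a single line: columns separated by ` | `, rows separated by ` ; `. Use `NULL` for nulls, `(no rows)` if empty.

2 | 61 ; 3 | 52 ; 4 | 91 ; 6 | 76 ; 7 | 70

Inner query: students.id where major = 'History'.
Outer: keep enrollments rows whose student_id is not in that set.
Inner query → {1, 4}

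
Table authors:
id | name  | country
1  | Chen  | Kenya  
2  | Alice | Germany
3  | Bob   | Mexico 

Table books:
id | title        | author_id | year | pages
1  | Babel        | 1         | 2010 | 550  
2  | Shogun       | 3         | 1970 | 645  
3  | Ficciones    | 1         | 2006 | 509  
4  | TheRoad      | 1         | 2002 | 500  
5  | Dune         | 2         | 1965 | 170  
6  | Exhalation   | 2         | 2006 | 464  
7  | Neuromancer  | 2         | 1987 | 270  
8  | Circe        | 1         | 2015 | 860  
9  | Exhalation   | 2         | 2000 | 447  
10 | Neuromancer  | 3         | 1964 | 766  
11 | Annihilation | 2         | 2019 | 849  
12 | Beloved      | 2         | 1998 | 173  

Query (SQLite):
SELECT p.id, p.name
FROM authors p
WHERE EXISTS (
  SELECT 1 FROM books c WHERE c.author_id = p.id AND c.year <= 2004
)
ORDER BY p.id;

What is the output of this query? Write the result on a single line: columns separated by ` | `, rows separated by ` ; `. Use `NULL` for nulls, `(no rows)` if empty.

1 | Chen ; 2 | Alice ; 3 | Bob

For each authors row, check whether any books with matching author_id has year <= 2004.
Keep rows where that is true.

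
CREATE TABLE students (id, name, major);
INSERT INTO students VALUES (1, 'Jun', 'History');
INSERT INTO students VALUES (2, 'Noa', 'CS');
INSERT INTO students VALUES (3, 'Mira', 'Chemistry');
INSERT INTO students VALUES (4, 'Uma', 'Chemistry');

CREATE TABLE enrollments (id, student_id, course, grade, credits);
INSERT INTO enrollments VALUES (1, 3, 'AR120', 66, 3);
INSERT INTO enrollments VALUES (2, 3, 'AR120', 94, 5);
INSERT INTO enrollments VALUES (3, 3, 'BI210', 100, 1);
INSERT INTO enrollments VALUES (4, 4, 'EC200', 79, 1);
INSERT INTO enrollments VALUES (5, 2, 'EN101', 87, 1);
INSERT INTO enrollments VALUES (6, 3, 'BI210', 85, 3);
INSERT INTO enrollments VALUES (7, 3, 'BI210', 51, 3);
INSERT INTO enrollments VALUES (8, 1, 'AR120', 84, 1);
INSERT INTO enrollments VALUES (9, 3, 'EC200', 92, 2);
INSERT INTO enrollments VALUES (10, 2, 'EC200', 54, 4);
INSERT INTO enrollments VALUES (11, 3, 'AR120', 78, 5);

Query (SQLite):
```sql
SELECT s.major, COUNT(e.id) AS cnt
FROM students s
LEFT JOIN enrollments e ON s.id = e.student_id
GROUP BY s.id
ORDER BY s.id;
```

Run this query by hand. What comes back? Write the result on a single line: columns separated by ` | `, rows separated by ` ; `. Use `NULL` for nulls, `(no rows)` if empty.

LEFT JOIN keeps every students row; unmatched ones get NULL for enrollments columns.
Group by students.id and compute COUNT(e.id). COUNT(col) of an all-NULL group is 0.
  1: ids {8} → COUNT(e.id)=1
  2: ids {5, 10} → COUNT(e.id)=2
  3: ids {1, 2, 3, 6, 7, 9, 11} → COUNT(e.id)=7
  4: ids {4} → COUNT(e.id)=1

History | 1 ; CS | 2 ; Chemistry | 7 ; Chemistry | 1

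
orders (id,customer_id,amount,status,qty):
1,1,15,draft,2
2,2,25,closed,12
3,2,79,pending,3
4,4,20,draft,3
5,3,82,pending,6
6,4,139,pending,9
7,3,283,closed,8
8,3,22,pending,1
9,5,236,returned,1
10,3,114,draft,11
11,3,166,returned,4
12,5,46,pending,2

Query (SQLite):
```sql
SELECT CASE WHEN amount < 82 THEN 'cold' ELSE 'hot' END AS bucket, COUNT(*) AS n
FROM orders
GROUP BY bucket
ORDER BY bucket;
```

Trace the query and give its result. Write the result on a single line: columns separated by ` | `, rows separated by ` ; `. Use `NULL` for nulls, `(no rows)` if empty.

cold | 6 ; hot | 6

Bucket rows by amount < 82 → 'cold' else 'hot'; count each bucket.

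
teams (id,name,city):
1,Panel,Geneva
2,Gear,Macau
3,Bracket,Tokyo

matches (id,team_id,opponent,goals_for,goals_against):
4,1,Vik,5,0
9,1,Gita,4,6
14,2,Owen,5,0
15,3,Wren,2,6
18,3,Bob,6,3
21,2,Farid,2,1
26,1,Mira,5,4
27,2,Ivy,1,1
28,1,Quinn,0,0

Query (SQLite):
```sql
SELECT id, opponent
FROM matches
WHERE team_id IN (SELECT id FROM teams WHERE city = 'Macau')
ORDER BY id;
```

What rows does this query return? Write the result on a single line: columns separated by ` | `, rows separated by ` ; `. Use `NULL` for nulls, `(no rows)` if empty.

14 | Owen ; 21 | Farid ; 27 | Ivy

Inner query: teams.id where city = 'Macau'.
Outer: keep matches rows whose team_id is in that set.
Inner query → {2}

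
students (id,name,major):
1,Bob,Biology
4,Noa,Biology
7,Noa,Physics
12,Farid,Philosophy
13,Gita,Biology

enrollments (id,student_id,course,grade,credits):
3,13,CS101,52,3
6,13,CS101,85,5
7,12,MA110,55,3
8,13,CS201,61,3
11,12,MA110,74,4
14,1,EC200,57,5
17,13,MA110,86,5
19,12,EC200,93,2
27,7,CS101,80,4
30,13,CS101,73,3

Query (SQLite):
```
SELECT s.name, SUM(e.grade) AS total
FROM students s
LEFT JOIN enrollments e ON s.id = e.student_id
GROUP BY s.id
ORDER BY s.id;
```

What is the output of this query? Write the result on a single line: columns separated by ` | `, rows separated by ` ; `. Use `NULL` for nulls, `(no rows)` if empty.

Bob | 57 ; Noa | NULL ; Noa | 80 ; Farid | 222 ; Gita | 357

LEFT JOIN keeps every students row; unmatched ones get NULL for enrollments columns.
Group by students.id and compute SUM(e.grade). SUM over an all-NULL group is NULL.
  1: ids {14} → SUM(e.grade)=57
  4: ids {—} → SUM(e.grade)=NULL
  7: ids {27} → SUM(e.grade)=80
  12: ids {7, 11, 19} → SUM(e.grade)=222
  13: ids {3, 6, 8, 17, 30} → SUM(e.grade)=357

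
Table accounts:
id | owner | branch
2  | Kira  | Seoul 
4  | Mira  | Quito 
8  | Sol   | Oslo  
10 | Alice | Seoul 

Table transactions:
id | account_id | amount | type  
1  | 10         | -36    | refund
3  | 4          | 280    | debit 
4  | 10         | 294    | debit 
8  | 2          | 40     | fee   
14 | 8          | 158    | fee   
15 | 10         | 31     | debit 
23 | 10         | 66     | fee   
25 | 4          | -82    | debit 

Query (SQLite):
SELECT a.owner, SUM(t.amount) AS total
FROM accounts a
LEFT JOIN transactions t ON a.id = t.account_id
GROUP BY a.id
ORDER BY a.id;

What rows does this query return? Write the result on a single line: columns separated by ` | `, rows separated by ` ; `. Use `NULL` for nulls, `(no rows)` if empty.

Kira | 40 ; Mira | 198 ; Sol | 158 ; Alice | 355

LEFT JOIN keeps every accounts row; unmatched ones get NULL for transactions columns.
Group by accounts.id and compute SUM(t.amount). SUM over an all-NULL group is NULL.
  2: ids {8} → SUM(t.amount)=40
  4: ids {3, 25} → SUM(t.amount)=198
  8: ids {14} → SUM(t.amount)=158
  10: ids {1, 4, 15, 23} → SUM(t.amount)=355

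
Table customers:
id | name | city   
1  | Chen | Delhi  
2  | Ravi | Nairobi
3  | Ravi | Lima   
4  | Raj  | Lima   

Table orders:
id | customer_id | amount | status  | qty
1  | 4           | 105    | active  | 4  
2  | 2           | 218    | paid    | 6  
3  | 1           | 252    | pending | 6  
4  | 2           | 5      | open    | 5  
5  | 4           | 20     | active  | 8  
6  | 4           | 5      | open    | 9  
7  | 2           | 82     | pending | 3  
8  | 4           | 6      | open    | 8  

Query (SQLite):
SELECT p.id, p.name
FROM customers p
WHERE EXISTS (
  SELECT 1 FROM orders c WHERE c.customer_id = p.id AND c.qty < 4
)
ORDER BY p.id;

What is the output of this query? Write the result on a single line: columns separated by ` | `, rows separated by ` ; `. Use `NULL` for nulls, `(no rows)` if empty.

2 | Ravi

For each customers row, check whether any orders with matching customer_id has qty < 4.
Keep rows where that is true.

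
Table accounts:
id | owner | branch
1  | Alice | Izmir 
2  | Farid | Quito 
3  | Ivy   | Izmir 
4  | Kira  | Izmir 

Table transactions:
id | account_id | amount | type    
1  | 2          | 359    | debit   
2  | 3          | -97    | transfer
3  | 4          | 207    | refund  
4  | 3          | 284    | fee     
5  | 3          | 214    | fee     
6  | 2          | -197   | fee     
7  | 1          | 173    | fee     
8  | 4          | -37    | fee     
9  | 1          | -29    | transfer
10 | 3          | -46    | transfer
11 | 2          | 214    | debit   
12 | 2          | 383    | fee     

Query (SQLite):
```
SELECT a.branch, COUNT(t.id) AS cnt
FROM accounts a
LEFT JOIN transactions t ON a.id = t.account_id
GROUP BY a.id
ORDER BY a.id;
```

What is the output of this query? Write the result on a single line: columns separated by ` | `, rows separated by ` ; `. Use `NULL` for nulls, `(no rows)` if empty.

Izmir | 2 ; Quito | 4 ; Izmir | 4 ; Izmir | 2

LEFT JOIN keeps every accounts row; unmatched ones get NULL for transactions columns.
Group by accounts.id and compute COUNT(t.id). COUNT(col) of an all-NULL group is 0.
  1: ids {7, 9} → COUNT(t.id)=2
  2: ids {1, 6, 11, 12} → COUNT(t.id)=4
  3: ids {2, 4, 5, 10} → COUNT(t.id)=4
  4: ids {3, 8} → COUNT(t.id)=2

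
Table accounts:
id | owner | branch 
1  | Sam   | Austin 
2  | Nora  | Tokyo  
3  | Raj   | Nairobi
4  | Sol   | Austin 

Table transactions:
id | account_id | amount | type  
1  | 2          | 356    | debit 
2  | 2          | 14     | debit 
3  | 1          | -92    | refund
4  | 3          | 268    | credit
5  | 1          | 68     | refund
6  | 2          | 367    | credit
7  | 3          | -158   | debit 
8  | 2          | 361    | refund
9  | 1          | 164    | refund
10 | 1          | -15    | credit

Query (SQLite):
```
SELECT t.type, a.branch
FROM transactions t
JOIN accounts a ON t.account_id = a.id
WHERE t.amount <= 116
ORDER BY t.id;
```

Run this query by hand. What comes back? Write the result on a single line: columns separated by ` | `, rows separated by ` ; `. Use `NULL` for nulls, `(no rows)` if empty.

Each transactions row matches the accounts row where account_id = accounts.id.
Then keep rows with t.amount <= 116.

debit | Tokyo ; refund | Austin ; refund | Austin ; debit | Nairobi ; credit | Austin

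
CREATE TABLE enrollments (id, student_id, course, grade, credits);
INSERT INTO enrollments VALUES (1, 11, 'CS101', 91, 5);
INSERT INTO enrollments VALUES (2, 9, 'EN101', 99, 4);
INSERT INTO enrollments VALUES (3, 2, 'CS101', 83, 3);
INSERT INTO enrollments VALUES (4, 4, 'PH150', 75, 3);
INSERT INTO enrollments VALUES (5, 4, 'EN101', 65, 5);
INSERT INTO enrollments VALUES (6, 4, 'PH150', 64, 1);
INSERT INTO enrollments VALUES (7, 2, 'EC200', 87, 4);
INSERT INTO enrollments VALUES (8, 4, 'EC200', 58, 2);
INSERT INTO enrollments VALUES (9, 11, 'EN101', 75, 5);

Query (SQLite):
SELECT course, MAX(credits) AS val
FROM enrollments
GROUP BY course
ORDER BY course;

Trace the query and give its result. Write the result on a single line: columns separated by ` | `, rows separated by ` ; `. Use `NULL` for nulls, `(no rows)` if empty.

Partition enrollments by course; compute MAX(credits) within each group.
  CS101: ids {1, 3} → MAX(credits)=5
  EC200: ids {7, 8} → MAX(credits)=4
  EN101: ids {2, 5, 9} → MAX(credits)=5
  PH150: ids {4, 6} → MAX(credits)=3

CS101 | 5 ; EC200 | 4 ; EN101 | 5 ; PH150 | 3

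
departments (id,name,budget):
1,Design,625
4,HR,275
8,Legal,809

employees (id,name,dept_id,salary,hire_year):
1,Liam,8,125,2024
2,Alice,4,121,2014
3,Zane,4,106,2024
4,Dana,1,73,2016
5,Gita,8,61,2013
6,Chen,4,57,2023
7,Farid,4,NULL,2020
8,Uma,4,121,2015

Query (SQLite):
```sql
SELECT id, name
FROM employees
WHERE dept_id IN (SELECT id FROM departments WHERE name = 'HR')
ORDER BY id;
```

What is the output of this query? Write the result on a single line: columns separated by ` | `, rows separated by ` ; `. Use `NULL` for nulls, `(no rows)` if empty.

Inner query: departments.id where name = 'HR'.
Outer: keep employees rows whose dept_id is in that set.
Inner query → {4}

2 | Alice ; 3 | Zane ; 6 | Chen ; 7 | Farid ; 8 | Uma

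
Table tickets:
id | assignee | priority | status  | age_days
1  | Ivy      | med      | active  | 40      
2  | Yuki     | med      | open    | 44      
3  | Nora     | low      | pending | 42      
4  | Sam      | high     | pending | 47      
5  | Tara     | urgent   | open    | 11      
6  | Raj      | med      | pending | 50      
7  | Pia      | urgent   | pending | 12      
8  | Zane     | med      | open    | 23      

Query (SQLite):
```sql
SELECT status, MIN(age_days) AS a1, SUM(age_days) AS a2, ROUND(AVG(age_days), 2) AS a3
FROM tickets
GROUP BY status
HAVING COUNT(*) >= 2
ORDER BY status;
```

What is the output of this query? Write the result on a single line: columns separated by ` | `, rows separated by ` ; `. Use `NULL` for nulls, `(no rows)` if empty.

open | 11 | 78 | 26 ; pending | 12 | 151 | 37.75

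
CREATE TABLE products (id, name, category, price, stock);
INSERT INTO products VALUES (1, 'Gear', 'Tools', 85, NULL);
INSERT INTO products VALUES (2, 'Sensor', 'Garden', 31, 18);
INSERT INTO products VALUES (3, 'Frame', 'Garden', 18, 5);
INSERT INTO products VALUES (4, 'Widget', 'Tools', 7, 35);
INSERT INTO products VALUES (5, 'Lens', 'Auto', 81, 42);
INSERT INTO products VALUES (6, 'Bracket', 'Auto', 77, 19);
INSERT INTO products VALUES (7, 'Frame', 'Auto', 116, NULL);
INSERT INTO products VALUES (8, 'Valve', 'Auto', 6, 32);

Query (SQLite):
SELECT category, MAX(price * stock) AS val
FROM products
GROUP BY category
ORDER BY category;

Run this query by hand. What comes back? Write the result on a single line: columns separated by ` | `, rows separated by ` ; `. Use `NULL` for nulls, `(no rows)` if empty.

Auto | 3402 ; Garden | 558 ; Tools | 245

For each row compute price * stock.
Group by category; take MAX of the expression per group.
  Auto: ids {5, 6, 7, 8} → MAX(price * stock)=3402
  Garden: ids {2, 3} → MAX(price * stock)=558
  Tools: ids {1, 4} → MAX(price * stock)=245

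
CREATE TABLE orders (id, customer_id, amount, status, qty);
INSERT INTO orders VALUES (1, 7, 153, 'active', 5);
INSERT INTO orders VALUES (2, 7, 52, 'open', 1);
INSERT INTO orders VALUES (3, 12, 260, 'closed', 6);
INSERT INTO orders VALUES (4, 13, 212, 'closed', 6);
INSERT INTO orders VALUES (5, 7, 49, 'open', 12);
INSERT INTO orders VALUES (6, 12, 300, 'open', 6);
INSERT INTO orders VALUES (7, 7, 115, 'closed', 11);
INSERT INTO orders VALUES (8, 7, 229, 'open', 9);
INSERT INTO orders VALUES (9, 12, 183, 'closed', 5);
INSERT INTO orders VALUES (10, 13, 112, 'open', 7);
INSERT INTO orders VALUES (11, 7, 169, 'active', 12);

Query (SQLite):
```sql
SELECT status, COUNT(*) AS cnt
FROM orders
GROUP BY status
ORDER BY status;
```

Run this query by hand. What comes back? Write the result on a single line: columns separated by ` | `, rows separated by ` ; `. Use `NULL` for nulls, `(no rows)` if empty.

Partition orders by status; compute COUNT(*) within each group.
  active: ids {1, 11} → COUNT(*)=2
  closed: ids {3, 4, 7, 9} → COUNT(*)=4
  open: ids {2, 5, 6, 8, 10} → COUNT(*)=5

active | 2 ; closed | 4 ; open | 5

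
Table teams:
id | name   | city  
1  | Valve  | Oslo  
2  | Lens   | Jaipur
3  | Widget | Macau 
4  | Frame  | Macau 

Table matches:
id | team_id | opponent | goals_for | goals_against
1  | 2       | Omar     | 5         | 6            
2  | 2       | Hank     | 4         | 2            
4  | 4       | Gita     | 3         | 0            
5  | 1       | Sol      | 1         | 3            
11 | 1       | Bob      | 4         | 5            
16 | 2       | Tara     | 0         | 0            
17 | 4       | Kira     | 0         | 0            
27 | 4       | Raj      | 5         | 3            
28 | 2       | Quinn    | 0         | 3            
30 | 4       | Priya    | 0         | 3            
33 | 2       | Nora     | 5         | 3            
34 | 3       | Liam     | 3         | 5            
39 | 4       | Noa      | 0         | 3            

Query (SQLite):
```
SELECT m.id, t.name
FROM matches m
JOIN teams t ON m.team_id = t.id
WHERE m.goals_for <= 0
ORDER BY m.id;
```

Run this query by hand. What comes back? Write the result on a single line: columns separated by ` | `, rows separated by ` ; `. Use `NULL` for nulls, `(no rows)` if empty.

16 | Lens ; 17 | Frame ; 28 | Lens ; 30 | Frame ; 39 | Frame

Each matches row matches the teams row where team_id = teams.id.
Then keep rows with m.goals_for <= 0.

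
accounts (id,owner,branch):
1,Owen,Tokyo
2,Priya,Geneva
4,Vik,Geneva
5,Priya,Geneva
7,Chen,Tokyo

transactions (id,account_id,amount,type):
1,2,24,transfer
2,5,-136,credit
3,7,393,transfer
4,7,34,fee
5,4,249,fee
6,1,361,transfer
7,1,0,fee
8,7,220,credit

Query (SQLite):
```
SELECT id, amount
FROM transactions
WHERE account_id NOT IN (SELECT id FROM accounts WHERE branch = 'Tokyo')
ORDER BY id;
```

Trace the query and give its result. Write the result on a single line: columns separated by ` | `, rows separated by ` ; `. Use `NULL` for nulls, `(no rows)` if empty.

1 | 24 ; 2 | -136 ; 5 | 249

Inner query: accounts.id where branch = 'Tokyo'.
Outer: keep transactions rows whose account_id is not in that set.
Inner query → {1, 7}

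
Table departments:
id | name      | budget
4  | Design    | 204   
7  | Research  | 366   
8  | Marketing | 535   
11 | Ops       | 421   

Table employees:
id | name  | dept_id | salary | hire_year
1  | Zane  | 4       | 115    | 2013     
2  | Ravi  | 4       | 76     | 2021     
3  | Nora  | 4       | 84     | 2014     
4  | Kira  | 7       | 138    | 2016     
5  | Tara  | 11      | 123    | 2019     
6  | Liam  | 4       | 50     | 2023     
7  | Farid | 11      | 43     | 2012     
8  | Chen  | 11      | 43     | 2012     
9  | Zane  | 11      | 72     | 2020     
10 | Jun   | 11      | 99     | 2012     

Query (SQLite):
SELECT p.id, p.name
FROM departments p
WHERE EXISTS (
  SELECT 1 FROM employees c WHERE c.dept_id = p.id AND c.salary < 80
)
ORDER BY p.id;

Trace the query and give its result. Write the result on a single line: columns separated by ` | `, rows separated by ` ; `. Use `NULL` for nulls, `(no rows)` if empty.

4 | Design ; 11 | Ops

For each departments row, check whether any employees with matching dept_id has salary < 80.
Keep rows where that is true.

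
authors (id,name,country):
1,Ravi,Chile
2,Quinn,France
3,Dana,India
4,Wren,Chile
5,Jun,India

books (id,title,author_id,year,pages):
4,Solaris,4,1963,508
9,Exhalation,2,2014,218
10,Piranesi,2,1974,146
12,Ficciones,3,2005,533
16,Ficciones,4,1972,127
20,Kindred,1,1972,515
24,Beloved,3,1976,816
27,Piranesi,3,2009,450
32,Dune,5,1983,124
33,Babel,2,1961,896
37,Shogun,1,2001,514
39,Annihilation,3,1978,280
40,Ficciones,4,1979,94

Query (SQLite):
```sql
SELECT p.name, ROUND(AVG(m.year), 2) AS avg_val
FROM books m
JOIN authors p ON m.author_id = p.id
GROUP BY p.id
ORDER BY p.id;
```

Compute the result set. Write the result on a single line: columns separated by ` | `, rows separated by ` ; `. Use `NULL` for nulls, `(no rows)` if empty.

Join each books row to its authors via author_id.
Group joined rows by authors.id; compute ROUND(AVG(m.year), 2) per group.
  1: ids {20, 37} → ROUND(AVG(m.year), 2)=1986.5
  2: ids {9, 10, 33} → ROUND(AVG(m.year), 2)=1983
  3: ids {12, 24, 27, 39} → ROUND(AVG(m.year), 2)=1992
  4: ids {4, 16, 40} → ROUND(AVG(m.year), 2)=1971.33
  5: ids {32} → ROUND(AVG(m.year), 2)=1983

Ravi | 1986.5 ; Quinn | 1983 ; Dana | 1992 ; Wren | 1971.33 ; Jun | 1983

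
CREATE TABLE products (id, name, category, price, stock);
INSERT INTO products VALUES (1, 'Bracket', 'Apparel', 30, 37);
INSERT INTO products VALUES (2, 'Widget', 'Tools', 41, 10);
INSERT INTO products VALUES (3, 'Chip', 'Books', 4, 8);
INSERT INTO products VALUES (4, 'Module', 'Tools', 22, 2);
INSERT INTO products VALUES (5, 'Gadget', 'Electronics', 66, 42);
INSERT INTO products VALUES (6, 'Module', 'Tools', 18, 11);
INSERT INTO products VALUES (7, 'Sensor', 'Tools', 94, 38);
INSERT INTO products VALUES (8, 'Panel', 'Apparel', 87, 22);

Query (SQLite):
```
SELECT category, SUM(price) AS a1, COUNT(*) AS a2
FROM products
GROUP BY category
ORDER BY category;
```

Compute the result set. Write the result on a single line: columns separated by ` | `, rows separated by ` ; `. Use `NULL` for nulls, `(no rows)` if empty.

Apparel | 117 | 2 ; Books | 4 | 1 ; Electronics | 66 | 1 ; Tools | 175 | 4

Group products by category.
Per group compute: SUM(price), COUNT(*).
  Apparel: ids {1, 8} → SUM(price)=117, COUNT(*)=2
  Books: ids {3} → SUM(price)=4, COUNT(*)=1
  Electronics: ids {5} → SUM(price)=66, COUNT(*)=1
  Tools: ids {2, 4, 6, 7} → SUM(price)=175, COUNT(*)=4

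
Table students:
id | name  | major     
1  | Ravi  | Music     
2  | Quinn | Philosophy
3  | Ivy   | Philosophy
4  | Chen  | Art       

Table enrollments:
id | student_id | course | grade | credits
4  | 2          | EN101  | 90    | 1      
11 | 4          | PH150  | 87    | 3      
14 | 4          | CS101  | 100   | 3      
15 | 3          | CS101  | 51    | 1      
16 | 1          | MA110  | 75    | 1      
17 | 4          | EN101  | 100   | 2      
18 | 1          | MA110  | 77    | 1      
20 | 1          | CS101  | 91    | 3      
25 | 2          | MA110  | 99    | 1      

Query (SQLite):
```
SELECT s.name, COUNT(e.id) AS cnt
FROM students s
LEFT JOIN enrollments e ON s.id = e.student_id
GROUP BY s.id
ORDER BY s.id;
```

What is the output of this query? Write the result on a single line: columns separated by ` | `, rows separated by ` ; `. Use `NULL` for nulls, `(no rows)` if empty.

LEFT JOIN keeps every students row; unmatched ones get NULL for enrollments columns.
Group by students.id and compute COUNT(e.id). COUNT(col) of an all-NULL group is 0.
  1: ids {16, 18, 20} → COUNT(e.id)=3
  2: ids {4, 25} → COUNT(e.id)=2
  3: ids {15} → COUNT(e.id)=1
  4: ids {11, 14, 17} → COUNT(e.id)=3

Ravi | 3 ; Quinn | 2 ; Ivy | 1 ; Chen | 3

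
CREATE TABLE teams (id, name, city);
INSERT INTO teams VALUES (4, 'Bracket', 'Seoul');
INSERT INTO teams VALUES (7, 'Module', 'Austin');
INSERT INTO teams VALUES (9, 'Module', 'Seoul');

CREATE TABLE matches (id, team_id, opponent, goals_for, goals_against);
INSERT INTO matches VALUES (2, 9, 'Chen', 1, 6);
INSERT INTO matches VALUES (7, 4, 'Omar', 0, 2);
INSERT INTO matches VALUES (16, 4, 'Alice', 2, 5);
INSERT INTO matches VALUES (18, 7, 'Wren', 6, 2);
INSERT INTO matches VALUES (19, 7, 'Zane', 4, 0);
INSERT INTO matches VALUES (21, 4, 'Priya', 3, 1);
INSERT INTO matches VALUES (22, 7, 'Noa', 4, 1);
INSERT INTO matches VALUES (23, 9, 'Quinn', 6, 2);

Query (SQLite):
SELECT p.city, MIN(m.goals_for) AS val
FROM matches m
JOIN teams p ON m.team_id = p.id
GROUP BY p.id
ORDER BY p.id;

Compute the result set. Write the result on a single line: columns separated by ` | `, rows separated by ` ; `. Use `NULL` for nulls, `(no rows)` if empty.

Seoul | 0 ; Austin | 4 ; Seoul | 1

Join each matches row to its teams via team_id.
Group joined rows by teams.id; compute MIN(m.goals_for) per group.
  4: ids {7, 16, 21} → MIN(m.goals_for)=0
  7: ids {18, 19, 22} → MIN(m.goals_for)=4
  9: ids {2, 23} → MIN(m.goals_for)=1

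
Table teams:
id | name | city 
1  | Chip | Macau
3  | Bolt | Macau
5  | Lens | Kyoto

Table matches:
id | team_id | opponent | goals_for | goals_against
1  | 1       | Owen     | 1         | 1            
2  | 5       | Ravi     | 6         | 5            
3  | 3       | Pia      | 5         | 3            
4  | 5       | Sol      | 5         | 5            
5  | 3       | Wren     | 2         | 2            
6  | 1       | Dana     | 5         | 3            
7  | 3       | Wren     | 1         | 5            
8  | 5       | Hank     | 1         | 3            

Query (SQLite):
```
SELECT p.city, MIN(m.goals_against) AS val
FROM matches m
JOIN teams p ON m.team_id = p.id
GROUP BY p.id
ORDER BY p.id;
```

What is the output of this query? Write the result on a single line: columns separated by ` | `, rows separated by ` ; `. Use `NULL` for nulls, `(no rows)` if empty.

Macau | 1 ; Macau | 2 ; Kyoto | 3

Join each matches row to its teams via team_id.
Group joined rows by teams.id; compute MIN(m.goals_against) per group.
  1: ids {1, 6} → MIN(m.goals_against)=1
  3: ids {3, 5, 7} → MIN(m.goals_against)=2
  5: ids {2, 4, 8} → MIN(m.goals_against)=3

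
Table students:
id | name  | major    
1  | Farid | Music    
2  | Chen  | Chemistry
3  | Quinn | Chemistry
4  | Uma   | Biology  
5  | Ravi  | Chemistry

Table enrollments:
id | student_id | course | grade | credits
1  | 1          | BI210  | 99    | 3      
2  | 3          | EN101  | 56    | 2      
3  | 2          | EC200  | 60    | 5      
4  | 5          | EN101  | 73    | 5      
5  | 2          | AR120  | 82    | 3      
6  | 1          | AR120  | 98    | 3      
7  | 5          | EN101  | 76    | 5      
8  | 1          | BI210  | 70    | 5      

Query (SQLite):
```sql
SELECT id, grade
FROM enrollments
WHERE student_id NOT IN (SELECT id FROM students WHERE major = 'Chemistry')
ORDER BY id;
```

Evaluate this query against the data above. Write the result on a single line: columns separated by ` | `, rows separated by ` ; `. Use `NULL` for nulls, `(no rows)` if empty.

1 | 99 ; 6 | 98 ; 8 | 70

Inner query: students.id where major = 'Chemistry'.
Outer: keep enrollments rows whose student_id is not in that set.
Inner query → {2, 3, 5}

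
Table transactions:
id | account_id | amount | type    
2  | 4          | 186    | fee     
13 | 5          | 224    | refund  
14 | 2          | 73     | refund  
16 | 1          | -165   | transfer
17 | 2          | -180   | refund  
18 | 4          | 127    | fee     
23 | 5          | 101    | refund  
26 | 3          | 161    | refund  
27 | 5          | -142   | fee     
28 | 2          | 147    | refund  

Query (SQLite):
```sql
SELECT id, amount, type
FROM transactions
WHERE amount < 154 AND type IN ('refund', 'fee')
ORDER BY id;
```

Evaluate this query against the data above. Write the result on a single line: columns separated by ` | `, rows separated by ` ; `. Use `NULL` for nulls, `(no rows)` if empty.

14 | 73 | refund ; 17 | -180 | refund ; 18 | 127 | fee ; 23 | 101 | refund ; 27 | -142 | fee ; 28 | 147 | refund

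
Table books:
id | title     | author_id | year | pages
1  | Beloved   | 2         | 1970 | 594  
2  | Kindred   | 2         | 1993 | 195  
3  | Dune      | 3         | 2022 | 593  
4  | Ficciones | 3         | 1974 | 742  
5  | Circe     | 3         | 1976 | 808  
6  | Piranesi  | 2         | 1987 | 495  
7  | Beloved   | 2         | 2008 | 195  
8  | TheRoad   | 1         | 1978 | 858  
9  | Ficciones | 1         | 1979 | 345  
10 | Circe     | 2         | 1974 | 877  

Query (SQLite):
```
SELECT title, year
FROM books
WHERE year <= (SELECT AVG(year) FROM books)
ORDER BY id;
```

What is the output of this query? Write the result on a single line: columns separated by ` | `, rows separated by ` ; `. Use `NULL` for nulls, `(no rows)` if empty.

Beloved | 1970 ; Ficciones | 1974 ; Circe | 1976 ; TheRoad | 1978 ; Ficciones | 1979 ; Circe | 1974

Scalar subquery: AVG(year) over all books rows = 1986.1.
Keep rows where year <= that value.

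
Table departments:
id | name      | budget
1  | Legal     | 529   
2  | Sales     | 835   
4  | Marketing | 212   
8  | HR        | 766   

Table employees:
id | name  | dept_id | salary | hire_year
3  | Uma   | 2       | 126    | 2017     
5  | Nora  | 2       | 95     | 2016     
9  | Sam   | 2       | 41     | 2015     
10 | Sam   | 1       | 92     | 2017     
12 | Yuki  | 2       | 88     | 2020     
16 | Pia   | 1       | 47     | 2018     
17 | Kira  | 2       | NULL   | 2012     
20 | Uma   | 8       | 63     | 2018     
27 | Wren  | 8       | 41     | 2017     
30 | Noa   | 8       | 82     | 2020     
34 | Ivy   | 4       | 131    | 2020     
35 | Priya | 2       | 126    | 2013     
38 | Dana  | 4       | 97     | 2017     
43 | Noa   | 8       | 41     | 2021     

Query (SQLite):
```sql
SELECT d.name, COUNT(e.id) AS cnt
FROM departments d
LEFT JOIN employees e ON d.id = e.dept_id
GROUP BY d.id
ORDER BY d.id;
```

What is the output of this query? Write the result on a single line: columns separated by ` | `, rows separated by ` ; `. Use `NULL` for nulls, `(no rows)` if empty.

Legal | 2 ; Sales | 6 ; Marketing | 2 ; HR | 4

LEFT JOIN keeps every departments row; unmatched ones get NULL for employees columns.
Group by departments.id and compute COUNT(e.id). COUNT(col) of an all-NULL group is 0.
  1: ids {10, 16} → COUNT(e.id)=2
  2: ids {3, 5, 9, 12, 17, 35} → COUNT(e.id)=6
  4: ids {34, 38} → COUNT(e.id)=2
  8: ids {20, 27, 30, 43} → COUNT(e.id)=4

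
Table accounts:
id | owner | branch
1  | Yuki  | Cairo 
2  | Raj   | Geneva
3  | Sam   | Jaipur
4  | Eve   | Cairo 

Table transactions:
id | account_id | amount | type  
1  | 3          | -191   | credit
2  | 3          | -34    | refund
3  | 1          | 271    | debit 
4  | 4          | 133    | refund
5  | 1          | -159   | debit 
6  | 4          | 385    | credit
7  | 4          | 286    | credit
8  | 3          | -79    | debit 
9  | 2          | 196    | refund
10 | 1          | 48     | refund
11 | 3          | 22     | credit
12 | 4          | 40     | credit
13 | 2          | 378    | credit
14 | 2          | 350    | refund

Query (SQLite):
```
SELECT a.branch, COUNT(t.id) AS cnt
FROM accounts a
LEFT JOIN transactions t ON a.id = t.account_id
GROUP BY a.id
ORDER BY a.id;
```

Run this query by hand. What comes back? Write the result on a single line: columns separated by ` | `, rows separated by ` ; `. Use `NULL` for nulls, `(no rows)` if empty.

Cairo | 3 ; Geneva | 3 ; Jaipur | 4 ; Cairo | 4

LEFT JOIN keeps every accounts row; unmatched ones get NULL for transactions columns.
Group by accounts.id and compute COUNT(t.id). COUNT(col) of an all-NULL group is 0.
  1: ids {3, 5, 10} → COUNT(t.id)=3
  2: ids {9, 13, 14} → COUNT(t.id)=3
  3: ids {1, 2, 8, 11} → COUNT(t.id)=4
  4: ids {4, 6, 7, 12} → COUNT(t.id)=4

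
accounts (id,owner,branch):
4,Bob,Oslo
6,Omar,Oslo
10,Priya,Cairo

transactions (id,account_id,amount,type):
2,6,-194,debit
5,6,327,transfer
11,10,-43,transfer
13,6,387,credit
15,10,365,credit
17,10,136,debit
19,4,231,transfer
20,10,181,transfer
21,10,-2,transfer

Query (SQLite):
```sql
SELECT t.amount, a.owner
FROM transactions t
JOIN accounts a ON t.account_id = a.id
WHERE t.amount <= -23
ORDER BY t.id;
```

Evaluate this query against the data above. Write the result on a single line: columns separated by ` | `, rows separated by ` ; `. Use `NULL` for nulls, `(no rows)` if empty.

-194 | Omar ; -43 | Priya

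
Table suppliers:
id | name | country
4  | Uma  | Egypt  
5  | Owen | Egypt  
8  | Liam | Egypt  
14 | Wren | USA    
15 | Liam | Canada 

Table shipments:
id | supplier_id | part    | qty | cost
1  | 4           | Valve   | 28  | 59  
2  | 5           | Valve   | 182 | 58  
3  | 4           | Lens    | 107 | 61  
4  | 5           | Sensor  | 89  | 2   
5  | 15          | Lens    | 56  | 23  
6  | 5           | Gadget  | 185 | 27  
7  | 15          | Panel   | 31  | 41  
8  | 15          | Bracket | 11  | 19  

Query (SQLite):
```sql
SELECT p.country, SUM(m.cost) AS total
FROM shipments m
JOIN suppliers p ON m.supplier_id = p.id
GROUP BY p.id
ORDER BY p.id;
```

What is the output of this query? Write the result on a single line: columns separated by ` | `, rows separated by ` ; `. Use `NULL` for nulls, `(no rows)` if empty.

Join each shipments row to its suppliers via supplier_id.
Group joined rows by suppliers.id; compute SUM(m.cost) per group.
  4: ids {1, 3} → SUM(m.cost)=120
  5: ids {2, 4, 6} → SUM(m.cost)=87
  15: ids {5, 7, 8} → SUM(m.cost)=83

Egypt | 120 ; Egypt | 87 ; Canada | 83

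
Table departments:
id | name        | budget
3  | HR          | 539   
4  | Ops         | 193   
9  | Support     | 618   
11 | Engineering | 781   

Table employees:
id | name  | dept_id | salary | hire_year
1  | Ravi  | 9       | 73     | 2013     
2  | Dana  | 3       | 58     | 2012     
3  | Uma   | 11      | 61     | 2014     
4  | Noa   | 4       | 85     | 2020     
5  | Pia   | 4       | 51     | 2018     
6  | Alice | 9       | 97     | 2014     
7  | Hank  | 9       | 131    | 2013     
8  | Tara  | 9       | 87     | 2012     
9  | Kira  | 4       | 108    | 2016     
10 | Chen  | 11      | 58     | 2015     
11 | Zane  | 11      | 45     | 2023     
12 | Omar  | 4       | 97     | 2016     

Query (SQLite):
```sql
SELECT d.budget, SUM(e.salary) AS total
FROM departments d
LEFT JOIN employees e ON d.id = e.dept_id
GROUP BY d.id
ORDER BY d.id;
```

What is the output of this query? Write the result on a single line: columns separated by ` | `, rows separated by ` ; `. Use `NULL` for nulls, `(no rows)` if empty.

LEFT JOIN keeps every departments row; unmatched ones get NULL for employees columns.
Group by departments.id and compute SUM(e.salary). SUM over an all-NULL group is NULL.
  3: ids {2} → SUM(e.salary)=58
  4: ids {4, 5, 9, 12} → SUM(e.salary)=341
  9: ids {1, 6, 7, 8} → SUM(e.salary)=388
  11: ids {3, 10, 11} → SUM(e.salary)=164

539 | 58 ; 193 | 341 ; 618 | 388 ; 781 | 164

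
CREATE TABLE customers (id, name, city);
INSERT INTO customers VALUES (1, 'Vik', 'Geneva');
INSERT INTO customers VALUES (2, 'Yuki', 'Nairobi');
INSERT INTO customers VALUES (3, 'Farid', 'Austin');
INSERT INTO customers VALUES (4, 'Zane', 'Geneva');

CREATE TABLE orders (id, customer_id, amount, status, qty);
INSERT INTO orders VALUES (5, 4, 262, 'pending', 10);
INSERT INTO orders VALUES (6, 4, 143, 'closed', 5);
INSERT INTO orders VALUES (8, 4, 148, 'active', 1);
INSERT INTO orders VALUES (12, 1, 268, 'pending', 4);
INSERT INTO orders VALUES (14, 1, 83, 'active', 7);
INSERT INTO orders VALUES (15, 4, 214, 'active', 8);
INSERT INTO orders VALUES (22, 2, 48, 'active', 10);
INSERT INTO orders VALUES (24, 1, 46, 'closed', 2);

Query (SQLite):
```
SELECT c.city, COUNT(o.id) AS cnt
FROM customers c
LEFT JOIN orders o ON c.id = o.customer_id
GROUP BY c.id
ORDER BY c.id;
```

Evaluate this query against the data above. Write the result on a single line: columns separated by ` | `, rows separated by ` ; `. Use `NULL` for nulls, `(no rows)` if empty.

LEFT JOIN keeps every customers row; unmatched ones get NULL for orders columns.
Group by customers.id and compute COUNT(o.id). COUNT(col) of an all-NULL group is 0.
  1: ids {12, 14, 24} → COUNT(o.id)=3
  2: ids {22} → COUNT(o.id)=1
  3: ids {—} → COUNT(o.id)=0
  4: ids {5, 6, 8, 15} → COUNT(o.id)=4

Geneva | 3 ; Nairobi | 1 ; Austin | 0 ; Geneva | 4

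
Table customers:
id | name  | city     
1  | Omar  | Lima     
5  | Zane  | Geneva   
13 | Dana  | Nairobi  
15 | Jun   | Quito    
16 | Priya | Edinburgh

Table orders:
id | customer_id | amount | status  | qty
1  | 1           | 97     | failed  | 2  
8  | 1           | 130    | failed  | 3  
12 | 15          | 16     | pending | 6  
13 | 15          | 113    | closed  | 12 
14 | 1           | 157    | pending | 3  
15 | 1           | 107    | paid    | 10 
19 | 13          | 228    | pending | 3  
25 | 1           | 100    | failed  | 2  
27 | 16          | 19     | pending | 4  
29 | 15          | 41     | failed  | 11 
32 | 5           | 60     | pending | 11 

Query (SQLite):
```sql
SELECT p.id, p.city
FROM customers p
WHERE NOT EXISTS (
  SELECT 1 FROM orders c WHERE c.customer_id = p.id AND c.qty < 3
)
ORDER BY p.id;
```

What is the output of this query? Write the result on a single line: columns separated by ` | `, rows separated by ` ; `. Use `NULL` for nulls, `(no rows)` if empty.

5 | Geneva ; 13 | Nairobi ; 15 | Quito ; 16 | Edinburgh

For each customers row, check whether any orders with matching customer_id has qty < 3.
Keep rows where that is false.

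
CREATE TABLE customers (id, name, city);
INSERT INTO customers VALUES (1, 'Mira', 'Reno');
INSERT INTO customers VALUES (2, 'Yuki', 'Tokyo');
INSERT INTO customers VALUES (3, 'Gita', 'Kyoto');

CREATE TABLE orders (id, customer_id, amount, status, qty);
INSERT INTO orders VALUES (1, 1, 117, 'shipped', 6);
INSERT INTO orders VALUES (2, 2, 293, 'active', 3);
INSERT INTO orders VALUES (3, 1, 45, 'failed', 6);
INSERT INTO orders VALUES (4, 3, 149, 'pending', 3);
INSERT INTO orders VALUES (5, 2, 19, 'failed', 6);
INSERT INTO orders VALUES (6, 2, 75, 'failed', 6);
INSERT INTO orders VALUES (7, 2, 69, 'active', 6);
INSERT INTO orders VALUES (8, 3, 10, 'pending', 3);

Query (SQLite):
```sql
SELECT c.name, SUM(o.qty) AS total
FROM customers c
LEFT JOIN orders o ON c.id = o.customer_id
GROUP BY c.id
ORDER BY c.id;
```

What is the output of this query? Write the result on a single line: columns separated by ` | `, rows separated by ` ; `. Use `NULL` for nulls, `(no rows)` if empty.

Mira | 12 ; Yuki | 21 ; Gita | 6

LEFT JOIN keeps every customers row; unmatched ones get NULL for orders columns.
Group by customers.id and compute SUM(o.qty). SUM over an all-NULL group is NULL.
  1: ids {1, 3} → SUM(o.qty)=12
  2: ids {2, 5, 6, 7} → SUM(o.qty)=21
  3: ids {4, 8} → SUM(o.qty)=6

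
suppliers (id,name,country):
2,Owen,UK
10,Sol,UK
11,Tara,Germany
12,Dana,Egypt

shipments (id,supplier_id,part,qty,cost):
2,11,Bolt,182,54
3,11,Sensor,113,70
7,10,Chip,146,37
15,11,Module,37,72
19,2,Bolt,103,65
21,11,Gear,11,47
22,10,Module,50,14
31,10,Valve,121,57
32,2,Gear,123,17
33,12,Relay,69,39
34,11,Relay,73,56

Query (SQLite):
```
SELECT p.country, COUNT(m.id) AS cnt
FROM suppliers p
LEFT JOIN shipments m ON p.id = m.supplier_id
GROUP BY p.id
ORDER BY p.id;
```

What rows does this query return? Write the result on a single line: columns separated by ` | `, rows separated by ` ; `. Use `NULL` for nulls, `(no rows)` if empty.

LEFT JOIN keeps every suppliers row; unmatched ones get NULL for shipments columns.
Group by suppliers.id and compute COUNT(m.id). COUNT(col) of an all-NULL group is 0.
  2: ids {19, 32} → COUNT(m.id)=2
  10: ids {7, 22, 31} → COUNT(m.id)=3
  11: ids {2, 3, 15, 21, 34} → COUNT(m.id)=5
  12: ids {33} → COUNT(m.id)=1

UK | 2 ; UK | 3 ; Germany | 5 ; Egypt | 1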